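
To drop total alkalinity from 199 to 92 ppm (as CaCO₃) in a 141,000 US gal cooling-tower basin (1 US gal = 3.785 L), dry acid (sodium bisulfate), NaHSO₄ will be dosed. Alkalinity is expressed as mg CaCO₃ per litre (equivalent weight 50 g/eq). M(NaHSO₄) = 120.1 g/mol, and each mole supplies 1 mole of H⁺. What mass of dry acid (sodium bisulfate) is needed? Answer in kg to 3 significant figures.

137 kg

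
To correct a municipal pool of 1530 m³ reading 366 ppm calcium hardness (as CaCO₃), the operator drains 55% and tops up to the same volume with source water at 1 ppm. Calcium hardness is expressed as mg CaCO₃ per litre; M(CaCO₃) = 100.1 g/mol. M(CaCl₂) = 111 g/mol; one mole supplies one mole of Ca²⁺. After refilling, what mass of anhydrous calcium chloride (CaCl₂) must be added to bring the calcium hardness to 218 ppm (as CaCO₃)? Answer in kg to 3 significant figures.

Volume: 1530 m³ = 1,530,000 L.
After draining 55% and refilling: 366 × 0.45 + 1 × 0.55 = 165.25 ppm.
Deficit to target: 218 − 165.25 = 52.75 mg/L.
As CaCO₃: 52.75 mg/L × 1,530,000 L = 80,710 g; ÷ 100.1 = 806.3 mol Ca²⁺.
Mass: 806.3 × 111 = 89,500 g.

89.5 kg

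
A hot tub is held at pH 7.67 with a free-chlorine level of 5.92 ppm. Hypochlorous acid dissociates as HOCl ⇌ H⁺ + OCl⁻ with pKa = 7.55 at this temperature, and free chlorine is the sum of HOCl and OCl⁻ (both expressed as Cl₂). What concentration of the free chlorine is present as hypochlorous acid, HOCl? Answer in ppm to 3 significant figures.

[OCl⁻]/[HOCl] = 10^(pH − pKa) = 10^(7.67 − 7.55) = 10^0.12 = 1.318.
Fraction as HOCl = 1 / (1 + 1.318) = 0.4314.
HOCl = 0.4314 × 5.92 ppm = 2.554 ppm.

2.55 ppm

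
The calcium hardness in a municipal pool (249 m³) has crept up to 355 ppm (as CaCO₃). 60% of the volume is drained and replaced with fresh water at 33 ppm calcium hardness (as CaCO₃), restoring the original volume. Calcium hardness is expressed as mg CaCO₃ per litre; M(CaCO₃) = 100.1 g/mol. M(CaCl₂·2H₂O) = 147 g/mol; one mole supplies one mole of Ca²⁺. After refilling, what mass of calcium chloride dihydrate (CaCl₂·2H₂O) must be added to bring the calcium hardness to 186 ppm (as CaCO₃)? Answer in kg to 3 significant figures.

8.85 kg

Volume: 249 m³ = 249,000 L.
After draining 60% and refilling: 355 × 0.40 + 33 × 0.60 = 161.8 ppm.
Deficit to target: 186 − 161.8 = 24.2 mg/L.
As CaCO₃: 24.2 mg/L × 249,000 L = 6026 g; ÷ 100.1 = 60.2 mol Ca²⁺.
Mass: 60.2 × 147 = 8849 g.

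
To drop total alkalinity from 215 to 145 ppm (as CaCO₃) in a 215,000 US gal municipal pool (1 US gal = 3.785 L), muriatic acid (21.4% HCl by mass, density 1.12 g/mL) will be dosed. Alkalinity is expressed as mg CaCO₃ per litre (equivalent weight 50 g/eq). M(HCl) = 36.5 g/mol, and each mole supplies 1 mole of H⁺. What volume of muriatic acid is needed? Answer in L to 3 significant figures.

Volume: 215,000 US gal × 3.785 L/gal = 813,775 L.
Alkalinity to neutralize: (215 − 145) = 70 mg/L as CaCO₃ × 813,775 L = 56,960 g as CaCO₃.
Equivalents of H⁺ required: 56,960 ÷ 50 g/eq = 1139 eq = 1139 mol HCl.
Mass of HCl: 1139 × 36.5 = 41,580 g.
Mass of 21.4% solution: 41,580 / 0.214 = 194,300 g.
Volume: 194,300 g ÷ 1.12 g/mL = 173,500 mL.

173 L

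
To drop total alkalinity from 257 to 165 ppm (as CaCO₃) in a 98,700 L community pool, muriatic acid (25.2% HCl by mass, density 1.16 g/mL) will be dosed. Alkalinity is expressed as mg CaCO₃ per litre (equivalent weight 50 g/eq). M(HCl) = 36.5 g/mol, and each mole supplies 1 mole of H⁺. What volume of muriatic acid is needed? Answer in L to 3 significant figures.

22.7 L

Alkalinity to neutralize: (257 − 165) = 92 mg/L as CaCO₃ × 98,700 L = 9080 g as CaCO₃.
Equivalents of H⁺ required: 9080 ÷ 50 g/eq = 181.6 eq = 181.6 mol HCl.
Mass of HCl: 181.6 × 36.5 = 6629 g.
Mass of 25.2% solution: 6629 / 0.252 = 26,300 g.
Volume: 26,300 g ÷ 1.16 g/mL = 22,680 mL.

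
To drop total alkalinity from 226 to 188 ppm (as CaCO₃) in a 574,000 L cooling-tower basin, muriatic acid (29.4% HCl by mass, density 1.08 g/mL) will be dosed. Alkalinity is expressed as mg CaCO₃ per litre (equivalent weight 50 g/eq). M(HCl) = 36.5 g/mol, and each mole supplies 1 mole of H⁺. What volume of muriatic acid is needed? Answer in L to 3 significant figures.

Alkalinity to neutralize: (226 − 188) = 38 mg/L as CaCO₃ × 574,000 L = 21,810 g as CaCO₃.
Equivalents of H⁺ required: 21,810 ÷ 50 g/eq = 436.2 eq = 436.2 mol HCl.
Mass of HCl: 436.2 × 36.5 = 15,920 g.
Mass of 29.4% solution: 15,920 / 0.294 = 54,160 g.
Volume: 54,160 g ÷ 1.08 g/mL = 50,150 mL.

50.1 L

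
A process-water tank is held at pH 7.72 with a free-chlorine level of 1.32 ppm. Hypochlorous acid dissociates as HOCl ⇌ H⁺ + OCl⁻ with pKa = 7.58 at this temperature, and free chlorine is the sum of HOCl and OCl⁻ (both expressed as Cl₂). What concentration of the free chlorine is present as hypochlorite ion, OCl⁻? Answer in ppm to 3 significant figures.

0.765 ppm

[OCl⁻]/[HOCl] = 10^(pH − pKa) = 10^(7.72 − 7.58) = 10^0.14 = 1.38.
Fraction as HOCl = 1 / (1 + 1.38) = 0.4201.
OCl⁻ = (1 − 0.4201) × 1.32 ppm = 0.7655 ppm.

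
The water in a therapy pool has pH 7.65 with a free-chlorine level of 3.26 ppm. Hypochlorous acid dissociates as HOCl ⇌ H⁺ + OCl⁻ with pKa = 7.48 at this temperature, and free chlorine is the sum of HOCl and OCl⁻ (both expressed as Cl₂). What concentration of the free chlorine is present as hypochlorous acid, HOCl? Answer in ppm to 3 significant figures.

[OCl⁻]/[HOCl] = 10^(pH − pKa) = 10^(7.65 − 7.48) = 10^0.17 = 1.479.
Fraction as HOCl = 1 / (1 + 1.479) = 0.4034.
HOCl = 0.4034 × 3.26 ppm = 1.315 ppm.

1.31 ppm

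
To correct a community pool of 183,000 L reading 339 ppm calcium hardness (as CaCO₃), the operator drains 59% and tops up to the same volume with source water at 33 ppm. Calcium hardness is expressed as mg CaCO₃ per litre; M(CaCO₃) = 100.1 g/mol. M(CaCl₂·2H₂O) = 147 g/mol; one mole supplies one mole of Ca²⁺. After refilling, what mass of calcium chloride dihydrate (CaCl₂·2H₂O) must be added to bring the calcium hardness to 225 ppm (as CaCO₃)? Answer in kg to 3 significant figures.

After draining 59% and refilling: 339 × 0.41 + 33 × 0.59 = 158.46 ppm.
Deficit to target: 225 − 158.46 = 66.54 mg/L.
As CaCO₃: 66.54 mg/L × 183,000 L = 12,180 g; ÷ 100.1 = 121.6 mol Ca²⁺.
Mass: 121.6 × 147 = 17,880 g.

17.9 kg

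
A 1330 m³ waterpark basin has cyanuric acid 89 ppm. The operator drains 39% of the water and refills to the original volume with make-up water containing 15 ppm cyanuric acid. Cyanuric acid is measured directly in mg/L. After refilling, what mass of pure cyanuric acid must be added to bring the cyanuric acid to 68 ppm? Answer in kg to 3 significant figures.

10.5 kg

Volume: 1330 m³ = 1,330,000 L.
After draining 39% and refilling: 89 × 0.61 + 15 × 0.39 = 60.14 ppm.
Deficit to target: 68 − 60.14 = 7.86 mg/L.
Mass: 7.86 mg/L × 1,330,000 L = 10,450 g cyanuric acid.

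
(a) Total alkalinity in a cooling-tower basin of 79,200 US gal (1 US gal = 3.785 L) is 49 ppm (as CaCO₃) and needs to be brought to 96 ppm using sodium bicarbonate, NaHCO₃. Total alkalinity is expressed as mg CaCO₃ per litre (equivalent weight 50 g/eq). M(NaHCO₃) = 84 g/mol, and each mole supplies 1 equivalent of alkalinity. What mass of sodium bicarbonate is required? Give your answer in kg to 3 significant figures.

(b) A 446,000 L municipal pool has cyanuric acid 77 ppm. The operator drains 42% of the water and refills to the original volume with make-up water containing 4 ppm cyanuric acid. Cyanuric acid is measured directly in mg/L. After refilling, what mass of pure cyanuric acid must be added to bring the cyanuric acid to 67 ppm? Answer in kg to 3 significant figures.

(a) Volume: 79,200 US gal × 3.785 L/gal = 299,772 L.
(a) Alkalinity to add: (96 − 49) = 47 mg/L as CaCO₃ × 299,772 L = 14,090 g as CaCO₃.
(a) Equivalents: 14,090 g ÷ 50 g/eq = 281.8 eq.
(a) NaHCO₃ supplies 1 eq per mole → 281.8 mol.
(a) Mass: 281.8 mol × 84 g/mol = 23,670 g.

(b) After draining 42% and refilling: 77 × 0.58 + 4 × 0.42 = 46.34 ppm.
(b) Deficit to target: 67 − 46.34 = 20.66 mg/L.
(b) Mass: 20.66 mg/L × 446,000 L = 9214 g cyanuric acid.

(a) 23.7 kg; (b) 9.21 kg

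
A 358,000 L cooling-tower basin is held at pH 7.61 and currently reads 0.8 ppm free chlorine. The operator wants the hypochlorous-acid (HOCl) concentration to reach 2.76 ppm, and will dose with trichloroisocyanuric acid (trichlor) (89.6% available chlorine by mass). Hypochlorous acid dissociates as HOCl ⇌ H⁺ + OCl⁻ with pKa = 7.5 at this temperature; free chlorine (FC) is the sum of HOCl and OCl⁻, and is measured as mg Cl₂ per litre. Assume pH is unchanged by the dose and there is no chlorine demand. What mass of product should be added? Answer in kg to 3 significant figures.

[OCl⁻]/[HOCl] = 10^(pH − pKa) = 10^(7.61 − 7.5) = 1.288; fraction as HOCl = 1/(1 + 1.288) = 0.437.
Free chlorine required for 2.76 ppm HOCl: 2.76 / 0.437 = 6.316 ppm.
FC to add: 6.316 − 0.8 = 5.516 mg/L as Cl₂.
Cl₂ equivalent: 5.516 mg/L × 358,000 L = 1975 g.
Product at 89.6% available Cl: 1975 / 0.896 = 2204 g.

2.20 kg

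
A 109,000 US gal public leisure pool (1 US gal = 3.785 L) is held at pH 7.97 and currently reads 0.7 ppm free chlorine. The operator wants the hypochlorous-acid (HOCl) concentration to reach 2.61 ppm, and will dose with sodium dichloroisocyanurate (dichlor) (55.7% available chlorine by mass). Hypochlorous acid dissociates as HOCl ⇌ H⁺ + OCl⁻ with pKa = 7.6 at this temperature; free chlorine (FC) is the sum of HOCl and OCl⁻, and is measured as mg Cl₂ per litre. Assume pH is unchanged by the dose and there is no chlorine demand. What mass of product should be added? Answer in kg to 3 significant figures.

5.95 kg

Volume: 109,000 US gal × 3.785 L/gal = 412,565 L.
[OCl⁻]/[HOCl] = 10^(pH − pKa) = 10^(7.97 − 7.6) = 2.344; fraction as HOCl = 1/(1 + 2.344) = 0.299.
Free chlorine required for 2.61 ppm HOCl: 2.61 / 0.299 = 8.728 ppm.
FC to add: 8.728 − 0.7 = 8.028 mg/L as Cl₂.
Cl₂ equivalent: 8.028 mg/L × 412,565 L = 3312 g.
Product at 55.7% available Cl: 3312 / 0.557 = 5947 g.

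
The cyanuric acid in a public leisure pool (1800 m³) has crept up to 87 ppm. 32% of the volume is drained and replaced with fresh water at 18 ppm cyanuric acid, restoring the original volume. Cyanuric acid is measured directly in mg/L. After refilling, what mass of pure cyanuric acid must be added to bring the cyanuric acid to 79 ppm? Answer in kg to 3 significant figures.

25.3 kg

Volume: 1800 m³ = 1,800,000 L.
After draining 32% and refilling: 87 × 0.68 + 18 × 0.32 = 64.92 ppm.
Deficit to target: 79 − 64.92 = 14.08 mg/L.
Mass: 14.08 mg/L × 1,800,000 L = 25,340 g cyanuric acid.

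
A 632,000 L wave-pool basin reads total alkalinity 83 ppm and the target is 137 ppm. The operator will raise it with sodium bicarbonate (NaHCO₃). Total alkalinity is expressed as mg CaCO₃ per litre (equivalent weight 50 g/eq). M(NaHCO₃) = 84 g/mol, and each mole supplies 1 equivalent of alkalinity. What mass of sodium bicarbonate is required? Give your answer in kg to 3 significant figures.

57.3 kg

Alkalinity to add: (137 − 83) = 54 mg/L as CaCO₃ × 632,000 L = 34,130 g as CaCO₃.
Equivalents: 34,130 g ÷ 50 g/eq = 682.6 eq.
NaHCO₃ supplies 1 eq per mole → 682.6 mol.
Mass: 682.6 mol × 84 g/mol = 57,340 g.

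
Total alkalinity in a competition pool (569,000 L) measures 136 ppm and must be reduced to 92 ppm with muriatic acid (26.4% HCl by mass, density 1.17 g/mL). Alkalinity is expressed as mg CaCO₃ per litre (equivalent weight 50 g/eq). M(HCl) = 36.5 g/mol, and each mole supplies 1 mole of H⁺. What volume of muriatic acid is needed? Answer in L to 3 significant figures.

59.2 L

Alkalinity to neutralize: (136 − 92) = 44 mg/L as CaCO₃ × 569,000 L = 25,040 g as CaCO₃.
Equivalents of H⁺ required: 25,040 ÷ 50 g/eq = 500.7 eq = 500.7 mol HCl.
Mass of HCl: 500.7 × 36.5 = 18,280 g.
Mass of 26.4% solution: 18,280 / 0.264 = 69,230 g.
Volume: 69,230 g ÷ 1.17 g/mL = 59,170 mL.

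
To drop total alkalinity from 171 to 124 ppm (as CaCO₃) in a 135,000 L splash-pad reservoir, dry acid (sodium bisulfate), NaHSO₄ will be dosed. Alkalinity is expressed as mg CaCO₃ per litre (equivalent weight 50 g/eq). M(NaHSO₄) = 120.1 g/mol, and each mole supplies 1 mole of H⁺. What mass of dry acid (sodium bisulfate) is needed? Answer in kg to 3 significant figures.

15.2 kg

Alkalinity to neutralize: (171 − 124) = 47 mg/L as CaCO₃ × 135,000 L = 6345 g as CaCO₃.
Equivalents of H⁺ required: 6345 ÷ 50 g/eq = 126.9 eq = 126.9 mol NaHSO₄.
Mass of NaHSO₄: 126.9 × 120.1 = 15,240 g.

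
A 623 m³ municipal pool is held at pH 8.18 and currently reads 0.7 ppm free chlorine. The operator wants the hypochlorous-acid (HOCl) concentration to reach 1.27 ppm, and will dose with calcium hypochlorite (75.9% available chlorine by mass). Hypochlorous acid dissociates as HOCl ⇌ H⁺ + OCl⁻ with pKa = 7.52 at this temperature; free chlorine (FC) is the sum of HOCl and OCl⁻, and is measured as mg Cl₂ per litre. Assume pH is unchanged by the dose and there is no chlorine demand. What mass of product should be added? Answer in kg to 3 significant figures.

5.23 kg

Volume: 623 m³ = 623,000 L.
[OCl⁻]/[HOCl] = 10^(pH − pKa) = 10^(8.18 − 7.52) = 4.571; fraction as HOCl = 1/(1 + 4.571) = 0.1795.
Free chlorine required for 1.27 ppm HOCl: 1.27 / 0.1795 = 7.075 ppm.
FC to add: 7.075 − 0.7 = 6.375 mg/L as Cl₂.
Cl₂ equivalent: 6.375 mg/L × 623,000 L = 3972 g.
Product at 75.9% available Cl: 3972 / 0.759 = 5233 g.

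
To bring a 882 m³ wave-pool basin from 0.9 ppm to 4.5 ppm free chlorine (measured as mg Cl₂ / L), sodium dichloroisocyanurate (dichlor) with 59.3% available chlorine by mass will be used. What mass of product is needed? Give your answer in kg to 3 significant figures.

5.35 kg

Volume: 882 m³ = 882,000 L.
Chlorine deficit: 4.5 − 0.9 = 3.6 ppm = 3.6 mg/L as Cl₂.
Cl₂ equivalent needed: 3.6 mg/L × 882,000 L = 3,175,000 mg = 3175 g.
Product at 59.3% available chlorine: 3175 / 0.593 = 5354 g.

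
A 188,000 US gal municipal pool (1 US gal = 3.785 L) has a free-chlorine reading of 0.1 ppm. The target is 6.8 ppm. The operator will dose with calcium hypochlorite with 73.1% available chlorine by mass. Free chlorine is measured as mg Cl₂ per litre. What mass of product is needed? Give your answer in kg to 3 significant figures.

6.52 kg

Volume: 188,000 US gal × 3.785 L/gal = 711,580 L.
Chlorine deficit: 6.8 − 0.1 = 6.7 ppm = 6.7 mg/L as Cl₂.
Cl₂ equivalent needed: 6.7 mg/L × 711,580 L = 4,768,000 mg = 4768 g.
Product at 73.1% available chlorine: 4768 / 0.731 = 6522 g.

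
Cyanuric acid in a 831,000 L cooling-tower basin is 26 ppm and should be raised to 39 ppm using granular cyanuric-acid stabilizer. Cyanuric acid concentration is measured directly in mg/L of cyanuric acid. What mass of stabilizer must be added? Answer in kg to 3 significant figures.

10.8 kg

CYA to add: (39 − 26) = 13 mg/L × 831,000 L = 10,800 g cyanuric acid.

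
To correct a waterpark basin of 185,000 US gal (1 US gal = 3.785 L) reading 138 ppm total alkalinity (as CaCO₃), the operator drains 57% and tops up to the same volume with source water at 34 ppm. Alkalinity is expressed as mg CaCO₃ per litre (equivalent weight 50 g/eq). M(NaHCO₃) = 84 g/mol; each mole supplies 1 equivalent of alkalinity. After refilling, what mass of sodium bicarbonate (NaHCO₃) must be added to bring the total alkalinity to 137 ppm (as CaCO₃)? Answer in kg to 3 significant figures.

Volume: 185,000 US gal × 3.785 L/gal = 700,225 L.
After draining 57% and refilling: 138 × 0.43 + 34 × 0.57 = 78.72 ppm.
Deficit to target: 137 − 78.72 = 58.28 mg/L.
As CaCO₃: 58.28 mg/L × 700,225 L = 40,810 g; ÷ 50 g/eq ÷ 1 = 816.2 mol NaHCO₃.
Mass: 816.2 × 84 = 68,560 g.

68.6 kg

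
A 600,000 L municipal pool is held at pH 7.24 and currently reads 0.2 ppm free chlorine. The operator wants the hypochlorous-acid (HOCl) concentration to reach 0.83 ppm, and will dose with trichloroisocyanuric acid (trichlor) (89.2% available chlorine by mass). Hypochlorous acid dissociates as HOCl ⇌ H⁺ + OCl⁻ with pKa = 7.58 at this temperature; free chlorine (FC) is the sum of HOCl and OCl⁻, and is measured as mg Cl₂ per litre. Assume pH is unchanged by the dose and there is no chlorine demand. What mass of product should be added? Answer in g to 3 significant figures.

679 g

[OCl⁻]/[HOCl] = 10^(pH − pKa) = 10^(7.24 − 7.58) = 0.4571; fraction as HOCl = 1/(1 + 0.4571) = 0.6863.
Free chlorine required for 0.83 ppm HOCl: 0.83 / 0.6863 = 1.209 ppm.
FC to add: 1.209 − 0.2 = 1.009 mg/L as Cl₂.
Cl₂ equivalent: 1.009 mg/L × 600,000 L = 605.6 g.
Product at 89.2% available Cl: 605.6 / 0.892 = 679 g.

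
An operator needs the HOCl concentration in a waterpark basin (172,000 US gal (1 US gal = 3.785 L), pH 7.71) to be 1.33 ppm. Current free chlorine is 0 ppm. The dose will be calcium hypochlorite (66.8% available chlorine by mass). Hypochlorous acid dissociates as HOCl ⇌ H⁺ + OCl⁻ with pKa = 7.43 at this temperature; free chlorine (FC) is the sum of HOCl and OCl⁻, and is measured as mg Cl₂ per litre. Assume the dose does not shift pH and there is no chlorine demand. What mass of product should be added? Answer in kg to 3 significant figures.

3.77 kg

Volume: 172,000 US gal × 3.785 L/gal = 651,020 L.
[OCl⁻]/[HOCl] = 10^(pH − pKa) = 10^(7.71 − 7.43) = 1.905; fraction as HOCl = 1/(1 + 1.905) = 0.3442.
Free chlorine required for 1.33 ppm HOCl: 1.33 / 0.3442 = 3.864 ppm.
FC to add: 3.864 − 0 = 3.864 mg/L as Cl₂.
Cl₂ equivalent: 3.864 mg/L × 651,020 L = 2516 g.
Product at 66.8% available Cl: 2516 / 0.668 = 3766 g.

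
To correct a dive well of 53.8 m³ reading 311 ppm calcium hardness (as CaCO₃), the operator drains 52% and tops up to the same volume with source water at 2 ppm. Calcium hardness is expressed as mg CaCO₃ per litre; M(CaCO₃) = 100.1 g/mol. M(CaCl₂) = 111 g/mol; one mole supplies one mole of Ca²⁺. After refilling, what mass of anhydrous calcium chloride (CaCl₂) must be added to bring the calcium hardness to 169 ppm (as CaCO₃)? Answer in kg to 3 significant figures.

Volume: 53.8 m³ = 53,800 L.
After draining 52% and refilling: 311 × 0.48 + 2 × 0.52 = 150.32 ppm.
Deficit to target: 169 − 150.32 = 18.68 mg/L.
As CaCO₃: 18.68 mg/L × 53,800 L = 1005 g; ÷ 100.1 = 10.04 mol Ca²⁺.
Mass: 10.04 × 111 = 1114 g.

1.11 kg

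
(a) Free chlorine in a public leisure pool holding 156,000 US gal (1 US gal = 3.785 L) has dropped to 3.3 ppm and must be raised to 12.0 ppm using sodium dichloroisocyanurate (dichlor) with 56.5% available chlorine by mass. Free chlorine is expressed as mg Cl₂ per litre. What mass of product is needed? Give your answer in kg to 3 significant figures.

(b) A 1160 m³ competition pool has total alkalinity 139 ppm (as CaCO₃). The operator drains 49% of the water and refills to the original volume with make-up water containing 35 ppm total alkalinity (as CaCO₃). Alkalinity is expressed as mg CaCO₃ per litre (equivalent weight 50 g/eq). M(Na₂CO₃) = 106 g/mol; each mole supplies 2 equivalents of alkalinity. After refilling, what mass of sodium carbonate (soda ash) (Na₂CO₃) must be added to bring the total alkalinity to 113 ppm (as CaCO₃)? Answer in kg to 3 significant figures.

(a) 9.09 kg; (b) 30.7 kg

(a) Volume: 156,000 US gal × 3.785 L/gal = 590,460 L.
(a) Chlorine deficit: 12.0 − 3.3 = 8.7 ppm = 8.7 mg/L as Cl₂.
(a) Cl₂ equivalent needed: 8.7 mg/L × 590,460 L = 5,137,000 mg = 5137 g.
(a) Product at 56.5% available chlorine: 5137 / 0.565 = 9092 g.

(b) Volume: 1160 m³ = 1,160,000 L.
(b) After draining 49% and refilling: 139 × 0.51 + 35 × 0.49 = 88.04 ppm.
(b) Deficit to target: 113 − 88.04 = 24.96 mg/L.
(b) As CaCO₃: 24.96 mg/L × 1,160,000 L = 28,950 g; ÷ 50 g/eq ÷ 2 = 289.5 mol Na₂CO₃.
(b) Mass: 289.5 × 106 = 30,690 g.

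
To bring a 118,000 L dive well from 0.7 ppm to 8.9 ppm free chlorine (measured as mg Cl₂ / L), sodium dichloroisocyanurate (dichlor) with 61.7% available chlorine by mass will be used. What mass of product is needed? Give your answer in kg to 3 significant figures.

1.57 kg

Chlorine deficit: 8.9 − 0.7 = 8.2 ppm = 8.2 mg/L as Cl₂.
Cl₂ equivalent needed: 8.2 mg/L × 118,000 L = 967,600 mg = 967.6 g.
Product at 61.7% available chlorine: 967.6 / 0.617 = 1568 g.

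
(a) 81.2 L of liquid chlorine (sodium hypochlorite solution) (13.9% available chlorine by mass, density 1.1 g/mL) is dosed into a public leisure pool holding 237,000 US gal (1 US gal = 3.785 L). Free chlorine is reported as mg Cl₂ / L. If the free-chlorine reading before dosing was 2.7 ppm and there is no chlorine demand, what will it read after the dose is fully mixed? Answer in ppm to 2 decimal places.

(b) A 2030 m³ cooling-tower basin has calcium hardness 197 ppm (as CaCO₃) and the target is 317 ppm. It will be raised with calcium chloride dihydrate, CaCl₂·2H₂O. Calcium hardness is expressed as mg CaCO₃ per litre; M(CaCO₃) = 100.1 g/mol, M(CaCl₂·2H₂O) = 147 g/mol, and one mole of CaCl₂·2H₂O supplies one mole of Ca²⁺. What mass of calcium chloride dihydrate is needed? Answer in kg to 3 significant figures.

(a) Volume: 237,000 US gal × 3.785 L/gal = 897,045 L.
(a) Mass of solution: 81.2 L × 1000 mL/L × 1.1 g/mL = 89,320 g.
(a) Available chlorine delivered: 89,320 g × 0.139 = 12,420 g as Cl₂.
(a) Concentration rise: 12,420 g / 897,045 L = 13.84 mg/L = 13.84 ppm.
(a) Final FC: 2.7 + 13.84 = 16.54 ppm.

(b) Volume: 2030 m³ = 2,030,000 L.
(b) Hardness to add: (317 − 197) = 120 mg/L as CaCO₃ × 2,030,000 L = 243,600 g as CaCO₃.
(b) Moles of Ca²⁺ (1 mol Ca²⁺ ≡ 1 mol CaCO₃): 243,600 / 100.1 g/mol = 2434 mol.
(b) Mass of CaCl₂·2H₂O: 2434 × 147 = 357,700 g.

(a) 16.54 ppm; (b) 358 kg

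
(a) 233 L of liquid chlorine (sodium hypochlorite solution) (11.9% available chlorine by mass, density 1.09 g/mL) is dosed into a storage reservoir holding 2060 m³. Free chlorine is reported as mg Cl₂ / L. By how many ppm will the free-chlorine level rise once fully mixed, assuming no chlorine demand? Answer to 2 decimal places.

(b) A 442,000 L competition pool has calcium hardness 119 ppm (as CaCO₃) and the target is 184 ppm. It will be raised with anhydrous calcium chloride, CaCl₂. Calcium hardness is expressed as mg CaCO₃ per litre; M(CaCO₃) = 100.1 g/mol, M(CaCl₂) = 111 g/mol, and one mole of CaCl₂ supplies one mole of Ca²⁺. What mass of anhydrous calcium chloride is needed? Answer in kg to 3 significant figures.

(a) 14.67 ppm; (b) 31.9 kg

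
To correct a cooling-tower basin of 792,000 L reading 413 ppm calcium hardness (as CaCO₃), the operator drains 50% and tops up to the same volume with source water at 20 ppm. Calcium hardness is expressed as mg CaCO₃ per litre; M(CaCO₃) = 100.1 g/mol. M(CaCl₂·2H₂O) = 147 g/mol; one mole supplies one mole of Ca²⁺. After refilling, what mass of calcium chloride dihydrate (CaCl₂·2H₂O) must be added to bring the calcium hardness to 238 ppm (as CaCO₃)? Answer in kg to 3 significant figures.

After draining 50% and refilling: 413 × 0.50 + 20 × 0.50 = 216.5 ppm.
Deficit to target: 238 − 216.5 = 21.5 mg/L.
As CaCO₃: 21.5 mg/L × 792,000 L = 17,030 g; ÷ 100.1 = 170.1 mol Ca²⁺.
Mass: 170.1 × 147 = 25,010 g.

25.0 kg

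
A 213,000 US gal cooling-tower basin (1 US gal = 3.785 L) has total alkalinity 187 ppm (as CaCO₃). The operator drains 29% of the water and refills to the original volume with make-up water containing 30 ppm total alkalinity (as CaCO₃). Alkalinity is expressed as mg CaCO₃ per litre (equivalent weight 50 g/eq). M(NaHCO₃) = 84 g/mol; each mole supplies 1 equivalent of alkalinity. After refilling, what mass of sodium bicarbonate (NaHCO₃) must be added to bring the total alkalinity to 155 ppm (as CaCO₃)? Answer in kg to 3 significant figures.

18.3 kg

Volume: 213,000 US gal × 3.785 L/gal = 806,205 L.
After draining 29% and refilling: 187 × 0.71 + 30 × 0.29 = 141.47 ppm.
Deficit to target: 155 − 141.47 = 13.53 mg/L.
As CaCO₃: 13.53 mg/L × 806,205 L = 10,910 g; ÷ 50 g/eq ÷ 1 = 218.2 mol NaHCO₃.
Mass: 218.2 × 84 = 18,330 g.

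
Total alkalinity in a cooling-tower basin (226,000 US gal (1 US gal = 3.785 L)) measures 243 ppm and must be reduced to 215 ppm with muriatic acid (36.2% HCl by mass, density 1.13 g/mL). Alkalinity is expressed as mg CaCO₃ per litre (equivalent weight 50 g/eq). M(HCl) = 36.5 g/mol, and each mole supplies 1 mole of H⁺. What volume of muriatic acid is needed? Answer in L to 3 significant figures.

Volume: 226,000 US gal × 3.785 L/gal = 855,410 L.
Alkalinity to neutralize: (243 − 215) = 28 mg/L as CaCO₃ × 855,410 L = 23,950 g as CaCO₃.
Equivalents of H⁺ required: 23,950 ÷ 50 g/eq = 479 eq = 479 mol HCl.
Mass of HCl: 479 × 36.5 = 17,480 g.
Mass of 36.2% solution: 17,480 / 0.362 = 48,300 g.
Volume: 48,300 g ÷ 1.13 g/mL = 42,740 mL.

42.7 L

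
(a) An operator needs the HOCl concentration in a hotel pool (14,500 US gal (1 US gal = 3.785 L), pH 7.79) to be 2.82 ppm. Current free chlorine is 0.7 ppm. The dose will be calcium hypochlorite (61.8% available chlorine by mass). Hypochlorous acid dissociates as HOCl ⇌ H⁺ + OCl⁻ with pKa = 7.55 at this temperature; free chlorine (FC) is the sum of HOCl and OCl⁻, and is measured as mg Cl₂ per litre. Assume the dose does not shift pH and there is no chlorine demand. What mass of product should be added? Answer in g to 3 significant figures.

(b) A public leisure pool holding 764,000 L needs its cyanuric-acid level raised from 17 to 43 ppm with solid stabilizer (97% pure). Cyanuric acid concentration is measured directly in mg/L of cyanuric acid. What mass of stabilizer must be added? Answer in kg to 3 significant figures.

(a) 623 g; (b) 20.5 kg

(a) Volume: 14,500 US gal × 3.785 L/gal = 54,882 L.
(a) [OCl⁻]/[HOCl] = 10^(pH − pKa) = 10^(7.79 − 7.55) = 1.738; fraction as HOCl = 1/(1 + 1.738) = 0.3653.
(a) Free chlorine required for 2.82 ppm HOCl: 2.82 / 0.3653 = 7.721 ppm.
(a) FC to add: 7.721 − 0.7 = 7.021 mg/L as Cl₂.
(a) Cl₂ equivalent: 7.021 mg/L × 54,882 L = 385.3 g.
(a) Product at 61.8% available Cl: 385.3 / 0.618 = 623.5 g.

(b) CYA to add: (43 − 17) = 26 mg/L × 764,000 L = 19,860 g cyanuric acid.
(b) At 97% purity: 19,860 / 0.97 = 20,480 g product.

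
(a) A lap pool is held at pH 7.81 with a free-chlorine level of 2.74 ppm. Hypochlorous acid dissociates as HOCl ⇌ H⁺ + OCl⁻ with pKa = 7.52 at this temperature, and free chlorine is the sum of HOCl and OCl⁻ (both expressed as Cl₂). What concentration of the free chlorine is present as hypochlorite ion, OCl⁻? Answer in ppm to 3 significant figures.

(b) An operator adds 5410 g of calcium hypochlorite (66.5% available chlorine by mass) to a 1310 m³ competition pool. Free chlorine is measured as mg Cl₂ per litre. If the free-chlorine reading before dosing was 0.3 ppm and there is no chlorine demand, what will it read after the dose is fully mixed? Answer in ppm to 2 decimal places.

(a) [OCl⁻]/[HOCl] = 10^(pH − pKa) = 10^(7.81 − 7.52) = 10^0.29 = 1.95.
(a) Fraction as HOCl = 1 / (1 + 1.95) = 0.339.
(a) OCl⁻ = (1 − 0.339) × 2.74 ppm = 1.811 ppm.

(b) Volume: 1310 m³ = 1,310,000 L.
(b) Available chlorine delivered: 5410 g × 0.665 = 3598 g as Cl₂.
(b) Concentration rise: 3598 g / 1,310,000 L = 2.746 mg/L = 2.75 ppm.
(b) Final FC: 0.3 + 2.75 = 3.05 ppm.

(a) 1.81 ppm; (b) 3.05 ppm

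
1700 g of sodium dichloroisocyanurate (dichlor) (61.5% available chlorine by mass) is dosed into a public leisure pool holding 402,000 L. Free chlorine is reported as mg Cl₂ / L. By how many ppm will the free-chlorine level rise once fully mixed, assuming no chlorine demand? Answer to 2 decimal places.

2.60 ppm

Available chlorine delivered: 1700 g × 0.615 = 1046 g as Cl₂.
Concentration rise: 1046 g / 402,000 L = 2.601 mg/L = 2.60 ppm.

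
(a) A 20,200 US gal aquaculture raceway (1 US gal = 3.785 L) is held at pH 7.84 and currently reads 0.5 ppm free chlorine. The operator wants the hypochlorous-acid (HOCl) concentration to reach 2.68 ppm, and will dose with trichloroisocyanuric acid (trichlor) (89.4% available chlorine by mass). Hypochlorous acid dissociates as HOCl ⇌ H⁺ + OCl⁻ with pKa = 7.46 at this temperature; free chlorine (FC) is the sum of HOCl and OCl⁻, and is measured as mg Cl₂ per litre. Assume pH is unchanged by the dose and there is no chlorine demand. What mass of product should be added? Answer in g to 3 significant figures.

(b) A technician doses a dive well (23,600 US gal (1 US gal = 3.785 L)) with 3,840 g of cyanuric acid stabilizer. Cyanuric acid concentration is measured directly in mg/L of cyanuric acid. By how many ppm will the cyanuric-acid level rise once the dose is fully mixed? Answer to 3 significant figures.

(a) Volume: 20,200 US gal × 3.785 L/gal = 76,457 L.
(a) [OCl⁻]/[HOCl] = 10^(pH − pKa) = 10^(7.84 − 7.46) = 2.399; fraction as HOCl = 1/(1 + 2.399) = 0.2942.
(a) Free chlorine required for 2.68 ppm HOCl: 2.68 / 0.2942 = 9.109 ppm.
(a) FC to add: 9.109 − 0.5 = 8.609 mg/L as Cl₂.
(a) Cl₂ equivalent: 8.609 mg/L × 76,457 L = 658.2 g.
(a) Product at 89.4% available Cl: 658.2 / 0.894 = 736.3 g.

(b) Volume: 23,600 US gal × 3.785 L/gal = 89,326 L.
(b) Rise: 3,840 g / 89,326 L × 1000 = 42.99 mg/L.

(a) 736 g; (b) 43.0 ppm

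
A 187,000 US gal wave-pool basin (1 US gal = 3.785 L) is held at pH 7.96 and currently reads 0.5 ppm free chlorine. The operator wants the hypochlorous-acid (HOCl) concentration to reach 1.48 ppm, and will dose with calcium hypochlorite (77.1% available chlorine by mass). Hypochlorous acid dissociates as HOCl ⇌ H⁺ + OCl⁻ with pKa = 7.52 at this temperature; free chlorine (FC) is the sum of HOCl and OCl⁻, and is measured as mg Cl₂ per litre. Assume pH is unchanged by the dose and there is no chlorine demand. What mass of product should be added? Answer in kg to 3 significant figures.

4.64 kg

Volume: 187,000 US gal × 3.785 L/gal = 707,795 L.
[OCl⁻]/[HOCl] = 10^(pH − pKa) = 10^(7.96 − 7.52) = 2.754; fraction as HOCl = 1/(1 + 2.754) = 0.2664.
Free chlorine required for 1.48 ppm HOCl: 1.48 / 0.2664 = 5.556 ppm.
FC to add: 5.556 − 0.5 = 5.056 mg/L as Cl₂.
Cl₂ equivalent: 5.056 mg/L × 707,795 L = 3579 g.
Product at 77.1% available Cl: 3579 / 0.771 = 4642 g.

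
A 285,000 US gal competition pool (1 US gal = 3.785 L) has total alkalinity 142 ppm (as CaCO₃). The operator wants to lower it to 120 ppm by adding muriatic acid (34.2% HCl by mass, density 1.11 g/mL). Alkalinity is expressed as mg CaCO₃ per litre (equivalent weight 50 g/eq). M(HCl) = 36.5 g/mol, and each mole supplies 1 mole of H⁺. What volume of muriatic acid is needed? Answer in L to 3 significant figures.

45.6 L

Volume: 285,000 US gal × 3.785 L/gal = 1,078,725 L.
Alkalinity to neutralize: (142 − 120) = 22 mg/L as CaCO₃ × 1,078,725 L = 23,730 g as CaCO₃.
Equivalents of H⁺ required: 23,730 ÷ 50 g/eq = 474.6 eq = 474.6 mol HCl.
Mass of HCl: 474.6 × 36.5 = 17,320 g.
Mass of 34.2% solution: 17,320 / 0.342 = 50,660 g.
Volume: 50,660 g ÷ 1.11 g/mL = 45,640 mL.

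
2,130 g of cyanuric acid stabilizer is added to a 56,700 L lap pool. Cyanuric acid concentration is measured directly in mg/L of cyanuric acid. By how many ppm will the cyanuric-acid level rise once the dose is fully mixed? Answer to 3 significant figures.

Rise: 2,130 g / 56,700 L × 1000 = 37.57 mg/L.

37.6 ppm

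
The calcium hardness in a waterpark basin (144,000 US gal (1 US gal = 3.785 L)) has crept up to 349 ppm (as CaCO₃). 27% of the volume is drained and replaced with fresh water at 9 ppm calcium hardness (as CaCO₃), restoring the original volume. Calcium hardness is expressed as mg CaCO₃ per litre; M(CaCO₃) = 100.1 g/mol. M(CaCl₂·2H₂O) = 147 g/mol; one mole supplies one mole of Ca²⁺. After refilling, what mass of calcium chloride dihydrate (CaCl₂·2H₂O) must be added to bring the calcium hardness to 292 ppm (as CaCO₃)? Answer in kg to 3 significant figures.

Volume: 144,000 US gal × 3.785 L/gal = 545,040 L.
After draining 27% and refilling: 349 × 0.73 + 9 × 0.27 = 257.2 ppm.
Deficit to target: 292 − 257.2 = 34.8 mg/L.
As CaCO₃: 34.8 mg/L × 545,040 L = 18,970 g; ÷ 100.1 = 189.5 mol Ca²⁺.
Mass: 189.5 × 147 = 27,850 g.

27.9 kg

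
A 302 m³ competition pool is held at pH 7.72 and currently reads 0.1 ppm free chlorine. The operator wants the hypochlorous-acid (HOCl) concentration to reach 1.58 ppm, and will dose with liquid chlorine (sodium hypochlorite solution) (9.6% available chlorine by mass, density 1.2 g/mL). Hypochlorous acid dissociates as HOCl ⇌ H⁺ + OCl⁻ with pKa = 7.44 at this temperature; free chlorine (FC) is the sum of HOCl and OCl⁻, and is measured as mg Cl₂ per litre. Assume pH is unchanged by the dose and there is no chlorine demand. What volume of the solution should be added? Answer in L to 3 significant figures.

Volume: 302 m³ = 302,000 L.
[OCl⁻]/[HOCl] = 10^(pH − pKa) = 10^(7.72 − 7.44) = 1.905; fraction as HOCl = 1/(1 + 1.905) = 0.3442.
Free chlorine required for 1.58 ppm HOCl: 1.58 / 0.3442 = 4.591 ppm.
FC to add: 4.591 − 0.1 = 4.491 mg/L as Cl₂.
Cl₂ equivalent: 4.491 mg/L × 302,000 L = 1356 g.
Product at 9.6% available Cl: 1356 / 0.096 = 14,130 g.
Volume: 14,130 g ÷ 1.2 g/mL = 11,770 mL.

11.8 L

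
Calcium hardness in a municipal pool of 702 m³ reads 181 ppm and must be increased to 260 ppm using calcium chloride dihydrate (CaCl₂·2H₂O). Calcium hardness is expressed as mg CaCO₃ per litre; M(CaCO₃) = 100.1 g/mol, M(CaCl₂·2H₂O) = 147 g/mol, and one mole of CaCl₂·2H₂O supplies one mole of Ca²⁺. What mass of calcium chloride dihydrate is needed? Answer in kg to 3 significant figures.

Volume: 702 m³ = 702,000 L.
Hardness to add: (260 − 181) = 79 mg/L as CaCO₃ × 702,000 L = 55,460 g as CaCO₃.
Moles of Ca²⁺ (1 mol Ca²⁺ ≡ 1 mol CaCO₃): 55,460 / 100.1 g/mol = 554 mol.
Mass of CaCl₂·2H₂O: 554 × 147 = 81,440 g.

81.4 kg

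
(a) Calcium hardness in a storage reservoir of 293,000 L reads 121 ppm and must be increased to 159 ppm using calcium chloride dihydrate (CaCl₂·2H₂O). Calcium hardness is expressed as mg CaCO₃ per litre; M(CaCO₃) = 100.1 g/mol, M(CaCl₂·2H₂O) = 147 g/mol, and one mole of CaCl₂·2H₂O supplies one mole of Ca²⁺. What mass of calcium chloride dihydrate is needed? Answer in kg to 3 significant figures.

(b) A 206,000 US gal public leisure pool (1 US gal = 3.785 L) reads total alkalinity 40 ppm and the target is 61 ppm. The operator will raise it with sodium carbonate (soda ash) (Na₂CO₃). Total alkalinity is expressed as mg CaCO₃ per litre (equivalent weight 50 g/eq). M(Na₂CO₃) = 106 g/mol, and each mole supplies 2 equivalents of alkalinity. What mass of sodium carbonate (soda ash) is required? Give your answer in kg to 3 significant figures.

(a) 16.4 kg; (b) 17.4 kg

(a) Hardness to add: (159 − 121) = 38 mg/L as CaCO₃ × 293,000 L = 11,130 g as CaCO₃.
(a) Moles of Ca²⁺ (1 mol Ca²⁺ ≡ 1 mol CaCO₃): 11,130 / 100.1 g/mol = 111.2 mol.
(a) Mass of CaCl₂·2H₂O: 111.2 × 147 = 16,350 g.

(b) Volume: 206,000 US gal × 3.785 L/gal = 779,710 L.
(b) Alkalinity to add: (61 − 40) = 21 mg/L as CaCO₃ × 779,710 L = 16,370 g as CaCO₃.
(b) Equivalents: 16,370 g ÷ 50 g/eq = 327.5 eq.
(b) Each mole of Na₂CO₃ supplies 2 eq, so 327.5 / 2 = 163.7 mol.
(b) Mass: 163.7 mol × 106 g/mol = 17,360 g.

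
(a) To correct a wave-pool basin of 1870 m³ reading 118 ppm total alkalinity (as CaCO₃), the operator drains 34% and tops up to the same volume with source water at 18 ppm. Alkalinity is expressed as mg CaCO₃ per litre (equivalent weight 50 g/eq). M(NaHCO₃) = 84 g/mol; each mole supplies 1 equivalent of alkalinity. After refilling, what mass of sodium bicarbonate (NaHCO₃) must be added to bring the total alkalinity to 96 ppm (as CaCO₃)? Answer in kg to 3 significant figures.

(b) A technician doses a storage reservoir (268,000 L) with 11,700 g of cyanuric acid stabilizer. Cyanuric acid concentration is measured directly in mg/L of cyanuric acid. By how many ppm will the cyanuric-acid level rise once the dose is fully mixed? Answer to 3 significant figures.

(a) 37.7 kg; (b) 43.7 ppm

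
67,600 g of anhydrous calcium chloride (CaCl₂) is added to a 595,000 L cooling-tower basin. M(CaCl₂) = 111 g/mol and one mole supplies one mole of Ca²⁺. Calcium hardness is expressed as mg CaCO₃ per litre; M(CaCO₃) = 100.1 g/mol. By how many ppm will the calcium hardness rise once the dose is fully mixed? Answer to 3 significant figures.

102 ppm

Moles of Ca²⁺: 67,600 g ÷ 111 g/mol = 609 mol.
As CaCO₃: 609 mol × 100.1 g/mol = 60,960 g.
Rise: 60,960 g / 595,000 L × 1000 = 102.5 mg/L.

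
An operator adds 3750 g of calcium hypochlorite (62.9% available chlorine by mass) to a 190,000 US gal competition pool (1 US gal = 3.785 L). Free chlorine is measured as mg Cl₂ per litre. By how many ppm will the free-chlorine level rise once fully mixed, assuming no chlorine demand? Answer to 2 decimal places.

Volume: 190,000 US gal × 3.785 L/gal = 719,150 L.
Available chlorine delivered: 3750 g × 0.629 = 2359 g as Cl₂.
Concentration rise: 2359 g / 719,150 L = 3.28 mg/L = 3.28 ppm.

3.28 ppm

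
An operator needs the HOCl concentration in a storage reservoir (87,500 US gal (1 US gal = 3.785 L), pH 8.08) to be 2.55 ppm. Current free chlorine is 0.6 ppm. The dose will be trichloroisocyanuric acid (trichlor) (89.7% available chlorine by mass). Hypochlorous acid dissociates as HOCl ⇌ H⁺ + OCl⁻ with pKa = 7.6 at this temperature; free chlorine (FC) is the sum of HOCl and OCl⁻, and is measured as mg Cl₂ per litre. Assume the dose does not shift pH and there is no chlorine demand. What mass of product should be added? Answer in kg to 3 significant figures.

Volume: 87,500 US gal × 3.785 L/gal = 331,188 L.
[OCl⁻]/[HOCl] = 10^(pH − pKa) = 10^(8.08 − 7.6) = 3.02; fraction as HOCl = 1/(1 + 3.02) = 0.2488.
Free chlorine required for 2.55 ppm HOCl: 2.55 / 0.2488 = 10.25 ppm.
FC to add: 10.25 − 0.6 = 9.651 mg/L as Cl₂.
Cl₂ equivalent: 9.651 mg/L × 331,188 L = 3196 g.
Product at 89.7% available Cl: 3196 / 0.897 = 3563 g.

3.56 kg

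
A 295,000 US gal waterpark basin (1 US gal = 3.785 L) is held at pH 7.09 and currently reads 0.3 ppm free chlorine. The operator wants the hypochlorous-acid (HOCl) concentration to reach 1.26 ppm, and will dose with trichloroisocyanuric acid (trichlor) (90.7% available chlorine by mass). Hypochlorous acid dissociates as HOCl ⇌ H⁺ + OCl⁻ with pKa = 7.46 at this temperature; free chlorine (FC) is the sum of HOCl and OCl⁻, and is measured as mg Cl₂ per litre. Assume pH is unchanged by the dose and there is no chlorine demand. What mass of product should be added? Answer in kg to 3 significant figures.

1.84 kg

Volume: 295,000 US gal × 3.785 L/gal = 1,116,575 L.
[OCl⁻]/[HOCl] = 10^(pH − pKa) = 10^(7.09 − 7.46) = 0.4266; fraction as HOCl = 1/(1 + 0.4266) = 0.701.
Free chlorine required for 1.26 ppm HOCl: 1.26 / 0.701 = 1.797 ppm.
FC to add: 1.797 − 0.3 = 1.497 mg/L as Cl₂.
Cl₂ equivalent: 1.497 mg/L × 1,116,575 L = 1672 g.
Product at 90.7% available Cl: 1672 / 0.907 = 1844 g.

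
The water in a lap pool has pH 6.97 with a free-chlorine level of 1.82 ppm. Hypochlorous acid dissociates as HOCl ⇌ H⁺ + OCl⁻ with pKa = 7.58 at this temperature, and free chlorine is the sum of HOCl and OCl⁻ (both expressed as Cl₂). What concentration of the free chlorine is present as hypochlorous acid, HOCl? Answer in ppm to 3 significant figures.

[OCl⁻]/[HOCl] = 10^(pH − pKa) = 10^(6.97 − 7.58) = 10^-0.61 = 0.2455.
Fraction as HOCl = 1 / (1 + 0.2455) = 0.8029.
HOCl = 0.8029 × 1.82 ppm = 1.461 ppm.

1.46 ppm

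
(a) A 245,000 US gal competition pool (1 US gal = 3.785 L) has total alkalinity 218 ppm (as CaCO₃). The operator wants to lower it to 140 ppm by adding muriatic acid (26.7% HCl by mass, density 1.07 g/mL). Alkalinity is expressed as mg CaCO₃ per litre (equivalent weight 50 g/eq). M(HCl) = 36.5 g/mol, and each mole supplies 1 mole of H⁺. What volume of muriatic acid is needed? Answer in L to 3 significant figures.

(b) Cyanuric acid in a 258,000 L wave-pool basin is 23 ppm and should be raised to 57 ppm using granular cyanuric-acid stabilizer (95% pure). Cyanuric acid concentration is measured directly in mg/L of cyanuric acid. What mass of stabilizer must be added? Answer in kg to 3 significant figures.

(a) 185 L; (b) 9.23 kg

(a) Volume: 245,000 US gal × 3.785 L/gal = 927,325 L.
(a) Alkalinity to neutralize: (218 − 140) = 78 mg/L as CaCO₃ × 927,325 L = 72,330 g as CaCO₃.
(a) Equivalents of H⁺ required: 72,330 ÷ 50 g/eq = 1447 eq = 1447 mol HCl.
(a) Mass of HCl: 1447 × 36.5 = 52,800 g.
(a) Mass of 26.7% solution: 52,800 / 0.267 = 197,800 g.
(a) Volume: 197,800 g ÷ 1.07 g/mL = 184,800 mL.

(b) CYA to add: (57 − 23) = 34 mg/L × 258,000 L = 8772 g cyanuric acid.
(b) At 95% purity: 8772 / 0.95 = 9234 g product.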